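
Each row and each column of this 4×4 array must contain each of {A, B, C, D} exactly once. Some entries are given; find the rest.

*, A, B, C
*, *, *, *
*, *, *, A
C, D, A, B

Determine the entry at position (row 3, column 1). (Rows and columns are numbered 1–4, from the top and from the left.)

B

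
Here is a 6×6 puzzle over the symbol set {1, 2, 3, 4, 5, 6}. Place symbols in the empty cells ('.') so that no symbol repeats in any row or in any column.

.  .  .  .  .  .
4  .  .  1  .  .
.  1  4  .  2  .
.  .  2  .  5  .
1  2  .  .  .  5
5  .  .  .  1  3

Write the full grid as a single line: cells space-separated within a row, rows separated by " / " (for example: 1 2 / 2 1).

(r3,c6): row 3 has {1,2,4}; column 6 has {3,5}, so it must be 6.
(r6,c3): row 6 has {1,3,5}; column 3 has {2,4}, so it must be 6.
(r2,c6): row 2 has {1,4}; column 6 has {3,5,6}, so it must be 2.
(r3,c1): row 3 has {1,2,4,6}; column 1 has {1,4,5}, so it must be 3.
(r3,c4): row 3 has {1,2,3,4,6}; column 4 has {1}, so it must be 5.
(r4,c1): row 4 has {2,5}; column 1 has {1,3,4,5}, so it must be 6.
(r5,c3): row 5 has {1,2,5}; column 3 has {2,4,6}, so it must be 3.
(r6,c2): row 6 has {1,3,5,6}; column 2 has {1,2}, so it must be 4.
(r6,c4): row 6 has {1,3,4,5,6}; column 4 has {1,5}, so it must be 2.
(r1,c1): row 1 is empty so far; column 1 has {1,3,4,5,6}, so it must be 2.
(r2,c3): row 2 has {1,2,4}; column 3 has {2,3,4,6}, so it must be 5.
(r4,c2): row 4 has {2,5,6}; column 2 has {1,2,4}, so it must be 3.
(r4,c4): row 4 has {2,3,5,6}; column 4 has {1,2,5}, so it must be 4.
(r4,c6): row 4 has {2,3,4,5,6}; column 6 has {2,3,5,6}, so it must be 1.
(r5,c4): row 5 has {1,2,3,5}; column 4 has {1,2,4,5}, so it must be 6.
(r5,c5): row 5 has {1,2,3,5,6}; column 5 has {1,2,5}, so it must be 4.
(r1,c3): row 1 has {2}; column 3 has {2,3,4,5,6}, so it must be 1.
(r1,c4): row 1 has {1,2}; column 4 has {1,2,4,5,6}, so it must be 3.
(r1,c5): row 1 has {1,2,3}; column 5 has {1,2,4,5}, so it must be 6.
(r1,c6): row 1 has {1,2,3,6}; column 6 has {1,2,3,5,6}, so it must be 4.
(r2,c2): row 2 has {1,2,4,5}; column 2 has {1,2,3,4}, so it must be 6.
(r2,c5): row 2 has {1,2,4,5,6}; column 5 has {1,2,4,5,6}, so it must be 3.
(r1,c2): row 1 has {1,2,3,4,6}; column 2 has {1,2,3,4,6}, so it must be 5.

2 5 1 3 6 4 / 4 6 5 1 3 2 / 3 1 4 5 2 6 / 6 3 2 4 5 1 / 1 2 3 6 4 5 / 5 4 6 2 1 3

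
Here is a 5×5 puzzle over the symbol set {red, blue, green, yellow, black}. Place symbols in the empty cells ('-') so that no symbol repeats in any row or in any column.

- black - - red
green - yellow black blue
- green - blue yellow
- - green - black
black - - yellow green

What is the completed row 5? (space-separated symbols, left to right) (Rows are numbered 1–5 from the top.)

black blue red yellow green

Cell (r1,c3): row 1 has {red,black}; column 3 has {green,yellow} → blue.
Cell (r1,c4): row 1 has {red,blue,black}; column 4 has {blue,yellow,black} → green.
Cell (r2,c2): row 2 has {blue,green,yellow,black}; column 2 has {green,black} → red.
Cell (r3,c1): row 3 has {blue,green,yellow}; column 1 has {green,black} → red.
Cell (r3,c3): row 3 has {red,blue,green,yellow}; column 3 has {blue,green,yellow} → black.
Cell (r4,c4): row 4 has {green,black}; column 4 has {blue,green,yellow,black} → red.
Cell (r5,c2): row 5 has {green,yellow,black}; column 2 has {red,green,black} → blue.
Cell (r5,c3): row 5 has {blue,green,yellow,black}; column 3 has {blue,green,yellow,black} → red.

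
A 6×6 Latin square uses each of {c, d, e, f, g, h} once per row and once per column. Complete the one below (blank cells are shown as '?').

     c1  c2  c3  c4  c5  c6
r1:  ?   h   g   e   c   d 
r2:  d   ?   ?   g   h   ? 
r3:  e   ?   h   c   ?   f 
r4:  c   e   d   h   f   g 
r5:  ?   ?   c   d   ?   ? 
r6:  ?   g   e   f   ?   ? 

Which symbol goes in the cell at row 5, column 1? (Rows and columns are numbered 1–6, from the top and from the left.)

(r1,c1): row 1 has {c,d,e,g,h}; column 1 has {c,d,e}, so it must be f.
(r2,c3): row 2 has {d,g,h}; column 3 has {c,d,e,g,h}, so it must be f.
(r3,c2): row 3 has {c,e,f,h}; column 2 has {e,g,h}, so it must be d.
(r3,c5): row 3 has {c,d,e,f,h}; column 5 has {c,f,h}, so it must be g.
(r5,c2): row 5 has {c,d}; column 2 has {d,e,g,h}, so it must be f.
(r5,c5): row 5 has {c,d,f}; column 5 has {c,f,g,h}, so it must be e.
(r5,c6): row 5 has {c,d,e,f}; column 6 has {d,f,g}, so it must be h.
(r6,c1): row 6 has {e,f,g}; column 1 has {c,d,e,f}, so it must be h.
(r6,c5): row 6 has {e,f,g,h}; column 5 has {c,e,f,g,h}, so it must be d.
(r6,c6): row 6 has {d,e,f,g,h}; column 6 has {d,f,g,h}, so it must be c.
(r2,c2): row 2 has {d,f,g,h}; column 2 has {d,e,f,g,h}, so it must be c.
(r2,c6): row 2 has {c,d,f,g,h}; column 6 has {c,d,f,g,h}, so it must be e.
(r5,c1): row 5 has {c,d,e,f,h}; column 1 has {c,d,e,f,h}, so it must be g.

g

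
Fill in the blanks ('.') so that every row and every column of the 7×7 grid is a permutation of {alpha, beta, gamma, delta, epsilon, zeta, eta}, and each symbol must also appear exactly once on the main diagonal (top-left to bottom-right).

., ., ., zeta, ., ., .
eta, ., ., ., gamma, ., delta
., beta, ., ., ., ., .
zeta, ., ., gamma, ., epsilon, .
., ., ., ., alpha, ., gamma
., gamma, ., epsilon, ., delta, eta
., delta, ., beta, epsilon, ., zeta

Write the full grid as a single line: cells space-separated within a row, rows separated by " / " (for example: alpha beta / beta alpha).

beta eta gamma zeta delta alpha epsilon / eta epsilon beta alpha gamma zeta delta / epsilon beta eta delta zeta gamma alpha / zeta alpha delta gamma eta epsilon beta / delta zeta epsilon eta alpha beta gamma / alpha gamma zeta epsilon beta delta eta / gamma delta alpha beta epsilon eta zeta

(r2,c2) = epsilon
(r2,c4) = alpha
(r3,c3) = eta
(r3,c4) = delta
(r3,c5) = zeta
(r5,c4) = eta
(r6,c5) = beta
(r1,c1) = beta
(r5,c2) = zeta
(r5,c6) = beta
(r6,c1) = alpha
(r6,c3) = zeta
(r7,c1) = gamma
(r7,c3) = alpha
(r7,c6) = eta
(r2,c3) = beta
(r2,c6) = zeta
(r3,c1) = epsilon
(r3,c7) = alpha
(r4,c3) = delta
(r4,c5) = eta
(r4,c7) = beta
(r5,c1) = delta
(r5,c3) = epsilon
(r1,c3) = gamma
(r1,c5) = delta
(r1,c6) = alpha
(r1,c7) = epsilon
(r3,c6) = gamma
(r4,c2) = alpha
(r1,c2) = eta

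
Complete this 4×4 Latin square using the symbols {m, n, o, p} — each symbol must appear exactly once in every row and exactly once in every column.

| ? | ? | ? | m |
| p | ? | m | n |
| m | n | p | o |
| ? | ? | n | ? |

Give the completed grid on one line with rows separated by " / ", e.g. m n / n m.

n p o m / p o m n / m n p o / o m n p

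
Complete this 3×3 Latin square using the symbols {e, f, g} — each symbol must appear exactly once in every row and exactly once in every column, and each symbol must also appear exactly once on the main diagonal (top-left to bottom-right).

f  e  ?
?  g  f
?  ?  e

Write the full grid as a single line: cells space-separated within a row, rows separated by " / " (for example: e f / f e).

f e g / e g f / g f e

At row 1, column 3: row 1 has {e,f}; column 3 has {e,f}; that leaves g.
At row 2, column 1: row 2 has {f,g}; column 1 has {f}; that leaves e.
At row 3, column 1: row 3 has {e}; column 1 has {e,f}; that leaves g.
At row 3, column 2: row 3 has {e,g}; column 2 has {e,g}; that leaves f.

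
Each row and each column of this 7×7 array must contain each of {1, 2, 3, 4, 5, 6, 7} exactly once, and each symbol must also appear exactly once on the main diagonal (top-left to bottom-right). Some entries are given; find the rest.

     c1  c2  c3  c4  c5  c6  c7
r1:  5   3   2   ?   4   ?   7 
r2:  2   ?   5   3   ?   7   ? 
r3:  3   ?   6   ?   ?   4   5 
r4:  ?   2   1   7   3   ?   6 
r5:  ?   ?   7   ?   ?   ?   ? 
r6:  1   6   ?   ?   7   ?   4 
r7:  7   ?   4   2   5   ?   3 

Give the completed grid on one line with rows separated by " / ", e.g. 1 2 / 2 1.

5 3 2 6 4 1 7 / 2 4 5 3 6 7 1 / 3 7 6 1 2 4 5 / 4 2 1 7 3 5 6 / 6 5 7 4 1 3 2 / 1 6 3 5 7 2 4 / 7 1 4 2 5 6 3

Cell (r2,c7): row 2 has {2,3,5,7}; column 7 has {3,4,5,6,7} → 1.
Cell (r3,c4): row 3 has {3,4,5,6}; column 4 has {2,3,7} → 1.
Cell (r3,c5): row 3 has {1,3,4,5,6}; column 5 has {3,4,5,7} → 2.
Cell (r4,c1): row 4 has {1,2,3,6,7}; column 1 has {1,2,3,5,7} → 4.
Cell (r4,c6): row 4 has {1,2,3,4,6,7}; column 6 has {4,7} → 5.
Cell (r5,c1): row 5 has {7}; column 1 has {1,2,3,4,5,7} → 6.
Cell (r5,c5): row 5 has {6,7}; column 5 has {2,3,4,5,7}; the diagonal has {3,5,6,7} → 1.
Cell (r5,c7): row 5 has {1,6,7}; column 7 has {1,3,4,5,6,7} → 2.
Cell (r6,c3): row 6 has {1,4,6,7}; column 3 has {1,2,4,5,6,7} → 3.
Cell (r6,c4): row 6 has {1,3,4,6,7}; column 4 has {1,2,3,7} → 5.
Cell (r6,c6): row 6 has {1,3,4,5,6,7}; column 6 has {4,5,7}; the diagonal has {1,3,5,6,7} → 2.
Cell (r7,c2): row 7 has {2,3,4,5,7}; column 2 has {2,3,6} → 1.
Cell (r7,c6): row 7 has {1,2,3,4,5,7}; column 6 has {2,4,5,7} → 6.
Cell (r1,c4): row 1 has {2,3,4,5,7}; column 4 has {1,2,3,5,7} → 6.
Cell (r1,c6): row 1 has {2,3,4,5,6,7}; column 6 has {2,4,5,6,7} → 1.
Cell (r2,c2): row 2 has {1,2,3,5,7}; column 2 has {1,2,3,6}; the diagonal has {1,2,3,5,6,7} → 4.
Cell (r2,c5): row 2 has {1,2,3,4,5,7}; column 5 has {1,2,3,4,5,7} → 6.
Cell (r3,c2): row 3 has {1,2,3,4,5,6}; column 2 has {1,2,3,4,6} → 7.
Cell (r5,c2): row 5 has {1,2,6,7}; column 2 has {1,2,3,4,6,7} → 5.
Cell (r5,c4): row 5 has {1,2,5,6,7}; column 4 has {1,2,3,5,6,7} → 4.
Cell (r5,c6): row 5 has {1,2,4,5,6,7}; column 6 has {1,2,4,5,6,7} → 3.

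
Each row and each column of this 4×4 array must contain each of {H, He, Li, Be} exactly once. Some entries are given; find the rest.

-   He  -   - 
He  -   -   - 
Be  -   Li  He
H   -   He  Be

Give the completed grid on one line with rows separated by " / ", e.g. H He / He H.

Li He Be H / He Be H Li / Be H Li He / H Li He Be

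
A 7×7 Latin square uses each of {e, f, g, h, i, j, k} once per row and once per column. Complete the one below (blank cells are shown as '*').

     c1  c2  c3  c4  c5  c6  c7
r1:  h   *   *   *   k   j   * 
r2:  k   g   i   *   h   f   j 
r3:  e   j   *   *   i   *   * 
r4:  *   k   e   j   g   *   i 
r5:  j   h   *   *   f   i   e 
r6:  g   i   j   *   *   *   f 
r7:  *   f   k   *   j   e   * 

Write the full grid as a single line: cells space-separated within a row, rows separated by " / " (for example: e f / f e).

h e f i k j g / k g i e h f j / e j h f i g k / f k e j g h i / j h g k f i e / g i j h e k f / i f k g j e h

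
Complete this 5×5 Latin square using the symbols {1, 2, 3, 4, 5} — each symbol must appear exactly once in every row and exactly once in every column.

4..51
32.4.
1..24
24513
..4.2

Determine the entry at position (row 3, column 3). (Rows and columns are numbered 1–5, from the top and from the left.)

row 1 has {1,4,5}; column 2 has {2,4} — only 3 is left for (r1,c2).
row 1 has {1,3,4,5}; column 3 has {4,5} — only 2 is left for (r1,c3).
row 2 has {2,3,4}; column 3 has {2,4,5} — only 1 is left for (r2,c3).
row 2 has {1,2,3,4}; column 5 has {1,2,3,4} — only 5 is left for (r2,c5).
row 3 has {1,2,4}; column 2 has {2,3,4} — only 5 is left for (r3,c2).
row 3 has {1,2,4,5}; column 3 has {1,2,4,5} — only 3 is left for (r3,c3).

3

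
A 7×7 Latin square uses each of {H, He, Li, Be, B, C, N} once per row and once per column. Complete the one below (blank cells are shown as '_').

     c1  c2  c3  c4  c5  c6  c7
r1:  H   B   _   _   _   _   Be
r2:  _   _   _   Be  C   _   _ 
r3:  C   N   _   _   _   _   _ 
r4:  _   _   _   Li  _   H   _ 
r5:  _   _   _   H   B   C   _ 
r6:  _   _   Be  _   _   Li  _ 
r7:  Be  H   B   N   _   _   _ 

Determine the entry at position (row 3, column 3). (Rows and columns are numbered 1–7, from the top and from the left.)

He

(r7,c6): row 7 has {H,Be,B,N}; column 6 has {H,Li,C}, so it must be He.
(r1,c6): row 1 has {H,Be,B}; column 6 has {H,He,Li,C}, so it must be N.
(r2,c6): row 2 has {Be,C}; column 6 has {H,He,Li,C,N}, so it must be B.
(r3,c6): row 3 has {C,N}; column 6 has {H,He,Li,B,C,N}, so it must be Be.
(r7,c5): row 7 has {H,He,Be,B,N}; column 5 has {B,C}, so it must be Li.
(r7,c7): row 7 has {H,He,Li,Be,B,N}; column 7 has {Be}, so it must be C.
(r1,c5): row 1 has {H,Be,B,N}; column 5 has {Li,B,C}, so it must be He.
(r3,c5): row 3 has {Be,C,N}; column 5 has {He,Li,B,C}, so it must be H.
(r6,c5): row 6 has {Li,Be}; column 5 has {H,He,Li,B,C}, so it must be N.
(r1,c4): row 1 has {H,He,Be,B,N}; column 4 has {H,Li,Be,N}, so it must be C.
(r4,c5): row 4 has {H,Li}; column 5 has {H,He,Li,B,C,N}, so it must be Be.
(r1,c3): row 1 has {H,He,Be,B,C,N}; column 3 has {Be,B}, so it must be Li.
(r3,c3): row 3 has {H,Be,C,N}; column 3 has {Li,Be,B}, so it must be He.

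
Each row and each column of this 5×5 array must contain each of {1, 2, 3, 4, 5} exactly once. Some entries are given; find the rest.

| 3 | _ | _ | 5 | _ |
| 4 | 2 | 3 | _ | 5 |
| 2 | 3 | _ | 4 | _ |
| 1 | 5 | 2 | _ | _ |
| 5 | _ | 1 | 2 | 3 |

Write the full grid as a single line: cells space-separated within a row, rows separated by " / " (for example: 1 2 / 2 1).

3 1 4 5 2 / 4 2 3 1 5 / 2 3 5 4 1 / 1 5 2 3 4 / 5 4 1 2 3

(r1,c3) = 4
(r2,c4) = 1
(r3,c3) = 5
(r3,c5) = 1
(r4,c4) = 3
(r4,c5) = 4
(r5,c2) = 4
(r1,c2) = 1
(r1,c5) = 2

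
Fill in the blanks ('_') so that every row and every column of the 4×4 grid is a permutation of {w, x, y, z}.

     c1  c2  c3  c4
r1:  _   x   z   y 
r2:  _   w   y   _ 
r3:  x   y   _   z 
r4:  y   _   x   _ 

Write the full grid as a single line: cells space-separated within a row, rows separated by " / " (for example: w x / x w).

w x z y / z w y x / x y w z / y z x w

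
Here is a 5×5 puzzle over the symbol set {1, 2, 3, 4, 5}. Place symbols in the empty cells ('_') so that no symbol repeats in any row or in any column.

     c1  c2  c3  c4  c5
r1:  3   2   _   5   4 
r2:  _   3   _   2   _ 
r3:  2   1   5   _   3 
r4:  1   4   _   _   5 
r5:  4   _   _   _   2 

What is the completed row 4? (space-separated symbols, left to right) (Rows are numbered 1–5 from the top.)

1 4 2 3 5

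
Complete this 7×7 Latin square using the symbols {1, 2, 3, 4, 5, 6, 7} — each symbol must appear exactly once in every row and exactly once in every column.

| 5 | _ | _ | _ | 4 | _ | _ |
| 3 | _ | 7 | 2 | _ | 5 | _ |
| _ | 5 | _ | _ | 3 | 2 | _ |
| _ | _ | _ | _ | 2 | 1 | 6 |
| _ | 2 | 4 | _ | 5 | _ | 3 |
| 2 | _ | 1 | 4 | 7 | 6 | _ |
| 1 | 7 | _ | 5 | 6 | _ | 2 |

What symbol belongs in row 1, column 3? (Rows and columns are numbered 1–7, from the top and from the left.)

2

(r2,c5) = 1
(r2,c7) = 4
(r3,c3) = 6
(r5,c6) = 7
(r6,c2) = 3
(r6,c7) = 5
(r7,c3) = 3
(r7,c6) = 4
(r1,c3) = 2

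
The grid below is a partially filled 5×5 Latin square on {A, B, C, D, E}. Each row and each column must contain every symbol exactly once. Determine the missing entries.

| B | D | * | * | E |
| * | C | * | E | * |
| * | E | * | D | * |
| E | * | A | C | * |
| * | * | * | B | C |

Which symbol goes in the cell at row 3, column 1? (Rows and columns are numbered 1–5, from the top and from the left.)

C

(r1,c3) = C
(r1,c4) = A
(r3,c3) = B
(r3,c5) = A
(r4,c2) = B
(r4,c5) = D
(r5,c2) = A
(r2,c3) = D
(r2,c5) = B
(r3,c1) = C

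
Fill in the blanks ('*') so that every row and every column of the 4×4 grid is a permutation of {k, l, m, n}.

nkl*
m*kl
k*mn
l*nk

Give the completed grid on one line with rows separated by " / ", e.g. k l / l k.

n k l m / m n k l / k l m n / l m n k

Cell (r1,c4): row 1 has {k,l,n}; column 4 has {k,l,n} → m.
Cell (r2,c2): row 2 has {k,l,m}; column 2 has {k} → n.
Cell (r3,c2): row 3 has {k,m,n}; column 2 has {k,n} → l.
Cell (r4,c2): row 4 has {k,l,n}; column 2 has {k,l,n} → m.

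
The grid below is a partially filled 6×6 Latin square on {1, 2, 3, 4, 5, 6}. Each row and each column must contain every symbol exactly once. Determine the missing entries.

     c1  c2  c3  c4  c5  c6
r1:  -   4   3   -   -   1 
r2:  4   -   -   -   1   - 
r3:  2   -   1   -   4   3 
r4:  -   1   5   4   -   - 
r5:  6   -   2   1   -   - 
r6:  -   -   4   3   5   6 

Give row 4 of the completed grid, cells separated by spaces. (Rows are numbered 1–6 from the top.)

Cell (r1,c1): row 1 has {1,3,4}; column 1 has {2,4,6} → 5.
Cell (r2,c3): row 2 has {1,4}; column 3 has {1,2,3,4,5} → 6.
Cell (r4,c1): row 4 has {1,4,5}; column 1 has {2,4,5,6} → 3.
Cell (r4,c6): row 4 has {1,3,4,5}; column 6 has {1,3,6} → 2.
Cell (r5,c5): row 5 has {1,2,6}; column 5 has {1,4,5} → 3.
Cell (r6,c1): row 6 has {3,4,5,6}; column 1 has {2,3,4,5,6} → 1.
Cell (r6,c2): row 6 has {1,3,4,5,6}; column 2 has {1,4} → 2.
Cell (r2,c6): row 2 has {1,4,6}; column 6 has {1,2,3,6} → 5.
Cell (r4,c5): row 4 has {1,2,3,4,5}; column 5 has {1,3,4,5} → 6.

3 1 5 4 6 2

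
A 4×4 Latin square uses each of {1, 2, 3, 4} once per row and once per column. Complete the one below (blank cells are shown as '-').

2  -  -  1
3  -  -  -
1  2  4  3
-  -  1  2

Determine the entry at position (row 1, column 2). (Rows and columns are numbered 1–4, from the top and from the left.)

4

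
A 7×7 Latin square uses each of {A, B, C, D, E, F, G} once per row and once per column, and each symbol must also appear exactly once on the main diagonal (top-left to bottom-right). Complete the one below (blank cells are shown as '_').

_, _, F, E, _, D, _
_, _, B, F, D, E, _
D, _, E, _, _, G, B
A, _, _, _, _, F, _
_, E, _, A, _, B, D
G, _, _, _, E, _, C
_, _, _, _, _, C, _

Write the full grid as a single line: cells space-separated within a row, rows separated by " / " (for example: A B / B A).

row 2 has {B,D,E,F}; column 1 has {A,D,G} — only C is left for (r2,c1).
row 3 has {B,D,E,G}; column 4 has {A,E,F} — only C is left for (r3,c4).
row 5 has {A,B,D,E}; column 1 has {A,C,D,G} — only F is left for (r5,c1).
row 6 has {C,E,G}; column 6 has {B,C,D,E,F,G}; the diagonal has {E} — only A is left for (r6,c6).
row 1 has {D,E,F}; column 1 has {A,C,D,F,G}; the diagonal has {A,E} — only B is left for (r1,c1).
row 2 has {B,C,D,E,F}; column 2 has {E}; the diagonal has {A,B,E} — only G is left for (r2,c2).
row 2 has {B,C,D,E,F,G}; column 7 has {B,C,D} — only A is left for (r2,c7).
row 4 has {A,F}; column 4 has {A,C,E,F}; the diagonal has {A,B,E,G} — only D is left for (r4,c4).
row 5 has {A,B,D,E,F}; column 5 has {D,E}; the diagonal has {A,B,D,E,G} — only C is left for (r5,c5).
row 6 has {A,C,E,G}; column 3 has {B,E,F} — only D is left for (r6,c3).
row 6 has {A,C,D,E,G}; column 4 has {A,C,D,E,F} — only B is left for (r6,c4).
row 7 has {C}; column 1 has {A,B,C,D,F,G} — only E is left for (r7,c1).
row 7 has {C,E}; column 4 has {A,B,C,D,E,F} — only G is left for (r7,c4).
row 7 has {C,E,G}; column 7 has {A,B,C,D}; the diagonal has {A,B,C,D,E,G} — only F is left for (r7,c7).
row 1 has {B,D,E,F}; column 7 has {A,B,C,D,F} — only G is left for (r1,c7).
row 4 has {A,D,F}; column 7 has {A,B,C,D,F,G} — only E is left for (r4,c7).
row 5 has {A,B,C,D,E,F}; column 3 has {B,D,E,F} — only G is left for (r5,c3).
row 6 has {A,B,C,D,E,G}; column 2 has {E,G} — only F is left for (r6,c2).
row 7 has {C,E,F,G}; column 3 has {B,D,E,F,G} — only A is left for (r7,c3).
row 7 has {A,C,E,F,G}; column 5 has {C,D,E} — only B is left for (r7,c5).
row 1 has {B,D,E,F,G}; column 5 has {B,C,D,E} — only A is left for (r1,c5).
row 3 has {B,C,D,E,G}; column 2 has {E,F,G} — only A is left for (r3,c2).
row 3 has {A,B,C,D,E,G}; column 5 has {A,B,C,D,E} — only F is left for (r3,c5).
row 4 has {A,D,E,F}; column 3 has {A,B,D,E,F,G} — only C is left for (r4,c3).
row 4 has {A,C,D,E,F}; column 5 has {A,B,C,D,E,F} — only G is left for (r4,c5).
row 7 has {A,B,C,E,F,G}; column 2 has {A,E,F,G} — only D is left for (r7,c2).
row 1 has {A,B,D,E,F,G}; column 2 has {A,D,E,F,G} — only C is left for (r1,c2).
row 4 has {A,C,D,E,F,G}; column 2 has {A,C,D,E,F,G} — only B is left for (r4,c2).

B C F E A D G / C G B F D E A / D A E C F G B / A B C D G F E / F E G A C B D / G F D B E A C / E D A G B C F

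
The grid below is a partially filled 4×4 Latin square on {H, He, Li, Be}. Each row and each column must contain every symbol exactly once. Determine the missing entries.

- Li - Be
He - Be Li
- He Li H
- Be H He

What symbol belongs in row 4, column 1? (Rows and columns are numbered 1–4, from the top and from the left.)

row 1 has {Li,Be}; column 1 has {He} — only H is left for (r1,c1).
row 1 has {H,Li,Be}; column 3 has {H,Li,Be} — only He is left for (r1,c3).
row 2 has {He,Li,Be}; column 2 has {He,Li,Be} — only H is left for (r2,c2).
row 3 has {H,He,Li}; column 1 has {H,He} — only Be is left for (r3,c1).
row 4 has {H,He,Be}; column 1 has {H,He,Be} — only Li is left for (r4,c1).

Li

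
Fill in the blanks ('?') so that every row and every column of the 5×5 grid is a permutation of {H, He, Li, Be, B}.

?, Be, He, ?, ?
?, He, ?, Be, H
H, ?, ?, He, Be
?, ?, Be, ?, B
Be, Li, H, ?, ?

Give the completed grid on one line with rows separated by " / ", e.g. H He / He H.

B Be He H Li / Li He B Be H / H B Li He Be / He H Be Li B / Be Li H B He

(r1,c5) = Li
(r3,c2) = B
(r3,c3) = Li
(r4,c2) = H
(r4,c4) = Li
(r5,c4) = B
(r5,c5) = He
(r1,c1) = B
(r1,c4) = H
(r2,c1) = Li
(r2,c3) = B
(r4,c1) = He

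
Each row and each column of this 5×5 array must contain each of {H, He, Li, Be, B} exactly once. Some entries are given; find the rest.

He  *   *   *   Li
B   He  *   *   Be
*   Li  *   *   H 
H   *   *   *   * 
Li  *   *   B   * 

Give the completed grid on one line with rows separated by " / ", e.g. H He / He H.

He B H Be Li / B He Li H Be / Be Li B He H / H Be He Li B / Li H Be B He

(r3,c1) = Be
(r3,c4) = He
(r5,c5) = He
(r3,c3) = B
(r4,c5) = B
(r4,c2) = Be
(r4,c4) = Li
(r5,c2) = H
(r5,c3) = Be
(r1,c2) = B
(r1,c3) = H
(r1,c4) = Be
(r2,c3) = Li
(r2,c4) = H
(r4,c3) = He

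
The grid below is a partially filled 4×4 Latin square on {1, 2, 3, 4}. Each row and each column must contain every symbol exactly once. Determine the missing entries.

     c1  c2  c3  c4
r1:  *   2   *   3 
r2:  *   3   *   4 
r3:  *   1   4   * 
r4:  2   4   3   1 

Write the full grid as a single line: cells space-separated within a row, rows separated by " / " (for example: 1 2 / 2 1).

4 2 1 3 / 1 3 2 4 / 3 1 4 2 / 2 4 3 1

(r1,c3) = 1
(r2,c1) = 1
(r2,c3) = 2
(r3,c1) = 3
(r3,c4) = 2
(r1,c1) = 4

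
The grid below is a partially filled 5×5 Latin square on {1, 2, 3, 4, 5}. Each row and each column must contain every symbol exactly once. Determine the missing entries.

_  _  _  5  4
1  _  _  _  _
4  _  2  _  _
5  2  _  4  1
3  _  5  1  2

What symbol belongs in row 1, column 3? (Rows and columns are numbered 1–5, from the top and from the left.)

row 1 has {4,5}; column 1 has {1,3,4,5} — only 2 is left for (r1,c1).
row 3 has {2,4}; column 4 has {1,4,5} — only 3 is left for (r3,c4).
row 3 has {2,3,4}; column 5 has {1,2,4} — only 5 is left for (r3,c5).
row 4 has {1,2,4,5}; column 3 has {2,5} — only 3 is left for (r4,c3).
row 5 has {1,2,3,5}; column 2 has {2} — only 4 is left for (r5,c2).
row 1 has {2,4,5}; column 3 has {2,3,5} — only 1 is left for (r1,c3).

1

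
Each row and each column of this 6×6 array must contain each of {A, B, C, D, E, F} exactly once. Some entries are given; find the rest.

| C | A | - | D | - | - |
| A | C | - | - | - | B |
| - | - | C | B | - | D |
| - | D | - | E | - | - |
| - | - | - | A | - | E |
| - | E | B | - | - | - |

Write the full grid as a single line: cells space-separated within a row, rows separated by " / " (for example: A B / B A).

C A E D B F / A C D F E B / E F C B A D / B D A E F C / D B F A C E / F E B C D A

(r1,c6) = F
(r2,c4) = F
(r3,c2) = F
(r5,c2) = B
(r6,c4) = C
(r6,c6) = A
(r1,c3) = E
(r1,c5) = B
(r2,c3) = D
(r2,c5) = E
(r3,c1) = E
(r3,c5) = A
(r4,c6) = C
(r5,c3) = F
(r4,c3) = A
(r4,c5) = F
(r5,c1) = D
(r5,c5) = C
(r6,c1) = F
(r6,c5) = D
(r4,c1) = B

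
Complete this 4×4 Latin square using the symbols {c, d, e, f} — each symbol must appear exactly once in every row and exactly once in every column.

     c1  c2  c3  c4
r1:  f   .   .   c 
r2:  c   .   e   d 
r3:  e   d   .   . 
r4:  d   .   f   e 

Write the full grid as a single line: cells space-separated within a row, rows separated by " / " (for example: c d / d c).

(r1,c2) = e
(r1,c3) = d
(r2,c2) = f
(r3,c3) = c
(r3,c4) = f
(r4,c2) = c

f e d c / c f e d / e d c f / d c f e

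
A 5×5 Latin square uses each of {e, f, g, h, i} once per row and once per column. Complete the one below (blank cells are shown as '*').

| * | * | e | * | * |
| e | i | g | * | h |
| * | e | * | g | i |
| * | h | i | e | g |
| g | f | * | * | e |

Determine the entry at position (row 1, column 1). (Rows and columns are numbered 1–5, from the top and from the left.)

i

(r1,c2) = g
(r1,c5) = f
(r2,c4) = f
(r4,c1) = f
(r5,c3) = h
(r5,c4) = i
(r1,c4) = h
(r3,c1) = h
(r3,c3) = f
(r1,c1) = i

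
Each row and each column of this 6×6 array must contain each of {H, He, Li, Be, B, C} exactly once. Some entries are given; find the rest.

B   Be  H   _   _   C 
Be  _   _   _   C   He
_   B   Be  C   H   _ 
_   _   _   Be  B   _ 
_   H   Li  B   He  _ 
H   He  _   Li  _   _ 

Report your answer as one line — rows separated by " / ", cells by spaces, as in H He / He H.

B Be H He Li C / Be Li B H C He / He B Be C H Li / Li C He Be B H / C H Li B He Be / H He C Li Be B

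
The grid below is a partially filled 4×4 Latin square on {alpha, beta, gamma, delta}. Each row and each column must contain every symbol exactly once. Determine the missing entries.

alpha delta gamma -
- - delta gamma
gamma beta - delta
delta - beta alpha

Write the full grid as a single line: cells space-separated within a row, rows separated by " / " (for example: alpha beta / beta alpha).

alpha delta gamma beta / beta alpha delta gamma / gamma beta alpha delta / delta gamma beta alpha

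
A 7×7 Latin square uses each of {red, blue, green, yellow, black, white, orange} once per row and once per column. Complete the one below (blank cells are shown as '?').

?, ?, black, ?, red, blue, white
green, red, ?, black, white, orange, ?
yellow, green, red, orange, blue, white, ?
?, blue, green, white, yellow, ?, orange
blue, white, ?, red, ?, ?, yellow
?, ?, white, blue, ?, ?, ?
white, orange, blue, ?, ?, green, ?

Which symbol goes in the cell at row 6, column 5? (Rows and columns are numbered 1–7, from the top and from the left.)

orange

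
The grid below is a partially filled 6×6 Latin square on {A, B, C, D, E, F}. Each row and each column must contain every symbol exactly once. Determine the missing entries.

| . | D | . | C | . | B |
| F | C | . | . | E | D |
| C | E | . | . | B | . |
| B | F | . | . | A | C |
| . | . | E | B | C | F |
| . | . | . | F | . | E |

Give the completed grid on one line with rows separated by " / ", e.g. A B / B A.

(r1,c5) = F
(r2,c4) = A
(r3,c4) = D
(r3,c6) = A
(r4,c3) = D
(r4,c4) = E
(r5,c2) = A
(r6,c2) = B
(r6,c5) = D
(r1,c3) = A
(r2,c3) = B
(r3,c3) = F
(r5,c1) = D
(r6,c1) = A
(r6,c3) = C
(r1,c1) = E

E D A C F B / F C B A E D / C E F D B A / B F D E A C / D A E B C F / A B C F D E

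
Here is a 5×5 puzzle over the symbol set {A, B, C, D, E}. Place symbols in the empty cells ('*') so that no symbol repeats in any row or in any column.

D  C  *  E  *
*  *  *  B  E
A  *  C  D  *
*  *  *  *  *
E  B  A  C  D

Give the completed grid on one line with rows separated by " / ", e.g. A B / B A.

D C B E A / C A D B E / A E C D B / B D E A C / E B A C D

(r1,c3) = B
(r1,c5) = A
(r2,c1) = C
(r2,c3) = D
(r3,c2) = E
(r3,c5) = B
(r4,c1) = B
(r4,c3) = E
(r4,c4) = A
(r4,c5) = C
(r2,c2) = A
(r4,c2) = D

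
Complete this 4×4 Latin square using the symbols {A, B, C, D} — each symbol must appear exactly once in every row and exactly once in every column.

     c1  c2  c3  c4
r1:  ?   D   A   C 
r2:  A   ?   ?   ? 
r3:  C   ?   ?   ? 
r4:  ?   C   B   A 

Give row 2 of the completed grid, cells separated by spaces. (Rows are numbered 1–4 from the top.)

A B C D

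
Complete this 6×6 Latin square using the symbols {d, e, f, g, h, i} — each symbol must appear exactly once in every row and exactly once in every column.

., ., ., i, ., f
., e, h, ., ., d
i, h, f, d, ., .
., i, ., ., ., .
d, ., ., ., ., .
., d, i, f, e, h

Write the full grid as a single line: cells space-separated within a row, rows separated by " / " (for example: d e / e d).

row 1 has {f,i}; column 2 has {d,e,h,i} — only g is left for (r1,c2).
row 2 has {d,e,h}; column 4 has {d,f,i} — only g is left for (r2,c4).
row 3 has {d,f,h,i}; column 5 has {e} — only g is left for (r3,c5).
row 3 has {d,f,g,h,i}; column 6 has {d,f,h} — only e is left for (r3,c6).
row 4 has {i}; column 6 has {d,e,f,h} — only g is left for (r4,c6).
row 5 has {d}; column 2 has {d,e,g,h,i} — only f is left for (r5,c2).
row 5 has {d,f}; column 6 has {d,e,f,g,h} — only i is left for (r5,c6).
row 6 has {d,e,f,h,i}; column 1 has {d,i} — only g is left for (r6,c1).
row 2 has {d,e,g,h}; column 1 has {d,g,i} — only f is left for (r2,c1).
row 2 has {d,e,f,g,h}; column 5 has {e,g} — only i is left for (r2,c5).
row 5 has {d,f,i}; column 5 has {e,g,i} — only h is left for (r5,c5).
row 1 has {f,g,i}; column 5 has {e,g,h,i} — only d is left for (r1,c5).
row 4 has {g,i}; column 5 has {d,e,g,h,i} — only f is left for (r4,c5).
row 5 has {d,f,h,i}; column 4 has {d,f,g,i} — only e is left for (r5,c4).
row 1 has {d,f,g,i}; column 3 has {f,h,i} — only e is left for (r1,c3).
row 4 has {f,g,i}; column 3 has {e,f,h,i} — only d is left for (r4,c3).
row 4 has {d,f,g,i}; column 4 has {d,e,f,g,i} — only h is left for (r4,c4).
row 5 has {d,e,f,h,i}; column 3 has {d,e,f,h,i} — only g is left for (r5,c3).
row 1 has {d,e,f,g,i}; column 1 has {d,f,g,i} — only h is left for (r1,c1).
row 4 has {d,f,g,h,i}; column 1 has {d,f,g,h,i} — only e is left for (r4,c1).

h g e i d f / f e h g i d / i h f d g e / e i d h f g / d f g e h i / g d i f e h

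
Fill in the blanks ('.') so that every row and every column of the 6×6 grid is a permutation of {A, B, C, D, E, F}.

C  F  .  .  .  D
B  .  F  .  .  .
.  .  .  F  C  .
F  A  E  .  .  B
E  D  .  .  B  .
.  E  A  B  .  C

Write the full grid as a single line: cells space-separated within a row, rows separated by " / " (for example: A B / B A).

C F B E A D / B C F D E A / A B D F C E / F A E C D B / E D C A B F / D E A B F C

(r1,c3): row 1 has {C,D,F}; column 3 has {A,E,F}, so it must be B.
(r2,c2): row 2 has {B,F}; column 2 has {A,D,E,F}, so it must be C.
(r3,c2): row 3 has {C,F}; column 2 has {A,C,D,E,F}, so it must be B.
(r3,c3): row 3 has {B,C,F}; column 3 has {A,B,E,F}, so it must be D.
(r4,c5): row 4 has {A,B,E,F}; column 5 has {B,C}, so it must be D.
(r5,c3): row 5 has {B,D,E}; column 3 has {A,B,D,E,F}, so it must be C.
(r5,c4): row 5 has {B,C,D,E}; column 4 has {B,F}, so it must be A.
(r5,c6): row 5 has {A,B,C,D,E}; column 6 has {B,C,D}, so it must be F.
(r6,c1): row 6 has {A,B,C,E}; column 1 has {B,C,E,F}, so it must be D.
(r6,c5): row 6 has {A,B,C,D,E}; column 5 has {B,C,D}, so it must be F.
(r1,c4): row 1 has {B,C,D,F}; column 4 has {A,B,F}, so it must be E.
(r1,c5): row 1 has {B,C,D,E,F}; column 5 has {B,C,D,F}, so it must be A.
(r2,c4): row 2 has {B,C,F}; column 4 has {A,B,E,F}, so it must be D.
(r2,c5): row 2 has {B,C,D,F}; column 5 has {A,B,C,D,F}, so it must be E.
(r2,c6): row 2 has {B,C,D,E,F}; column 6 has {B,C,D,F}, so it must be A.
(r3,c1): row 3 has {B,C,D,F}; column 1 has {B,C,D,E,F}, so it must be A.
(r3,c6): row 3 has {A,B,C,D,F}; column 6 has {A,B,C,D,F}, so it must be E.
(r4,c4): row 4 has {A,B,D,E,F}; column 4 has {A,B,D,E,F}, so it must be C.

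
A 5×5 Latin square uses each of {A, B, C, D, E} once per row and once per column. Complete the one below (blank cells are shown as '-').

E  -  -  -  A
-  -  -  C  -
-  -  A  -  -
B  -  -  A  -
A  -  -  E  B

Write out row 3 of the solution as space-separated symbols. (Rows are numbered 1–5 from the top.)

(r2,c1) = D
(r2,c5) = E
(r3,c1) = C
(r3,c5) = D
(r4,c5) = C
(r2,c3) = B
(r3,c4) = B
(r1,c4) = D
(r2,c2) = A
(r3,c2) = E

C E A B D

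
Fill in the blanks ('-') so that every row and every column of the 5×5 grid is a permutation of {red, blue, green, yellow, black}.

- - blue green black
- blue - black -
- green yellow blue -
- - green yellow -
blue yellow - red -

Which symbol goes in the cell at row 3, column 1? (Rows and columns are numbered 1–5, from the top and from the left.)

(r1,c2) = red
(r2,c3) = red
(r3,c5) = red
(r4,c2) = black
(r4,c5) = blue
(r5,c3) = black
(r5,c5) = green
(r1,c1) = yellow
(r2,c1) = green
(r2,c5) = yellow
(r3,c1) = black

black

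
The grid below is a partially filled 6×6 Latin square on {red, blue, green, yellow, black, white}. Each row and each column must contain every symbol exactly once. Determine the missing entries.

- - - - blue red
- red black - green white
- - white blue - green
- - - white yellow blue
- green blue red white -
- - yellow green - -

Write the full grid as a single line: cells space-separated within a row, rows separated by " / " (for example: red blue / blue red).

(r1,c3) = green
(r2,c4) = yellow
(r4,c2) = black
(r4,c3) = red
(r6,c6) = black
(r1,c4) = black
(r2,c1) = blue
(r3,c2) = yellow
(r4,c1) = green
(r5,c6) = yellow
(r6,c5) = red
(r1,c2) = white
(r3,c5) = black
(r5,c1) = black
(r6,c1) = white
(r6,c2) = blue
(r1,c1) = yellow
(r3,c1) = red

yellow white green black blue red / blue red black yellow green white / red yellow white blue black green / green black red white yellow blue / black green blue red white yellow / white blue yellow green red black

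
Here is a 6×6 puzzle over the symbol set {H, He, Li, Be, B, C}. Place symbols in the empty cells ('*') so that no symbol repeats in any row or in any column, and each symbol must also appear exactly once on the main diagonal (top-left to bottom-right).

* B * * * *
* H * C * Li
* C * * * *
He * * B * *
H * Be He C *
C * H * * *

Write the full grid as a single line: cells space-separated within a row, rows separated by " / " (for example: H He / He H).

Li B C H Be He / Be H B C He Li / B C He Be Li H / He Be Li B H C / H Li Be He C B / C He H Li B Be

(r5,c2) = Li
(r5,c6) = B
(r4,c2) = Be
(r6,c2) = He
(r6,c6) = Be
(r1,c1) = Li
(r3,c3) = He
(r3,c6) = H
(r4,c6) = C
(r6,c4) = Li
(r6,c5) = B
(r1,c3) = C
(r1,c6) = He
(r2,c3) = B
(r3,c4) = Be
(r3,c5) = Li
(r4,c3) = Li
(r4,c5) = H
(r1,c4) = H
(r1,c5) = Be
(r2,c1) = Be
(r2,c5) = He
(r3,c1) = B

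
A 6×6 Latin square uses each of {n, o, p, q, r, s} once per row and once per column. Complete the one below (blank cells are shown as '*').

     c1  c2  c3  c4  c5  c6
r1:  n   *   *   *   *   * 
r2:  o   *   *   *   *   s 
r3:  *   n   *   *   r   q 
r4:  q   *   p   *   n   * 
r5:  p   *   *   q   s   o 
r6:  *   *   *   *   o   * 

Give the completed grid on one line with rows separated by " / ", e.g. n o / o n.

n o s r q p / o q r n p s / s n o p r q / q s p o n r / p r n q s o / r p q s o n

(r3,c1): row 3 has {n,q,r}; column 1 has {n,o,p,q}, so it must be s.
(r3,c3): row 3 has {n,q,r,s}; column 3 has {p}, so it must be o.
(r3,c4): row 3 has {n,o,q,r,s}; column 4 has {q}, so it must be p.
(r4,c6): row 4 has {n,p,q}; column 6 has {o,q,s}, so it must be r.
(r5,c2): row 5 has {o,p,q,s}; column 2 has {n}, so it must be r.
(r5,c3): row 5 has {o,p,q,r,s}; column 3 has {o,p}, so it must be n.
(r6,c1): row 6 has {o}; column 1 has {n,o,p,q,s}, so it must be r.
(r1,c6): row 1 has {n}; column 6 has {o,q,r,s}, so it must be p.
(r6,c6): row 6 has {o,r}; column 6 has {o,p,q,r,s}, so it must be n.
(r1,c5): row 1 has {n,p}; column 5 has {n,o,r,s}, so it must be q.
(r2,c5): row 2 has {o,s}; column 5 has {n,o,q,r,s}, so it must be p.
(r6,c4): row 6 has {n,o,r}; column 4 has {p,q}, so it must be s.
(r2,c2): row 2 has {o,p,s}; column 2 has {n,r}, so it must be q.
(r2,c3): row 2 has {o,p,q,s}; column 3 has {n,o,p}, so it must be r.
(r2,c4): row 2 has {o,p,q,r,s}; column 4 has {p,q,s}, so it must be n.
(r4,c4): row 4 has {n,p,q,r}; column 4 has {n,p,q,s}, so it must be o.
(r6,c2): row 6 has {n,o,r,s}; column 2 has {n,q,r}, so it must be p.
(r6,c3): row 6 has {n,o,p,r,s}; column 3 has {n,o,p,r}, so it must be q.
(r1,c3): row 1 has {n,p,q}; column 3 has {n,o,p,q,r}, so it must be s.
(r1,c4): row 1 has {n,p,q,s}; column 4 has {n,o,p,q,s}, so it must be r.
(r4,c2): row 4 has {n,o,p,q,r}; column 2 has {n,p,q,r}, so it must be s.
(r1,c2): row 1 has {n,p,q,r,s}; column 2 has {n,p,q,r,s}, so it must be o.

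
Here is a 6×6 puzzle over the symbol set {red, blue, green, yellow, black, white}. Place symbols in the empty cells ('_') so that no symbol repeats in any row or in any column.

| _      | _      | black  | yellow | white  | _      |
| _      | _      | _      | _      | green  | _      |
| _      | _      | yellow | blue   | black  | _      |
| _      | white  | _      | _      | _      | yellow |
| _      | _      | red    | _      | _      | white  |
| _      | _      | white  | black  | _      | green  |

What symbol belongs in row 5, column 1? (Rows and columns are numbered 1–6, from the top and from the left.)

At row 2, column 3: row 2 has {green}; column 3 has {red,yellow,black,white}; that leaves blue.
At row 3, column 6: row 3 has {blue,yellow,black}; column 6 has {green,yellow,white}; that leaves red.
At row 4, column 3: row 4 has {yellow,white}; column 3 has {red,blue,yellow,black,white}; that leaves green.
At row 4, column 4: row 4 has {green,yellow,white}; column 4 has {blue,yellow,black}; that leaves red.
At row 4, column 5: row 4 has {red,green,yellow,white}; column 5 has {green,black,white}; that leaves blue.
At row 5, column 4: row 5 has {red,white}; column 4 has {red,blue,yellow,black}; that leaves green.
At row 5, column 5: row 5 has {red,green,white}; column 5 has {blue,green,black,white}; that leaves yellow.
At row 6, column 5: row 6 has {green,black,white}; column 5 has {blue,green,yellow,black,white}; that leaves red.
At row 1, column 6: row 1 has {yellow,black,white}; column 6 has {red,green,yellow,white}; that leaves blue.
At row 2, column 4: row 2 has {blue,green}; column 4 has {red,blue,green,yellow,black}; that leaves white.
At row 2, column 6: row 2 has {blue,green,white}; column 6 has {red,blue,green,yellow,white}; that leaves black.
At row 3, column 2: row 3 has {red,blue,yellow,black}; column 2 has {white}; that leaves green.
At row 4, column 1: row 4 has {red,blue,green,yellow,white}; column 1 is empty so far; that leaves black.
At row 5, column 1: row 5 has {red,green,yellow,white}; column 1 has {black}; that leaves blue.

blue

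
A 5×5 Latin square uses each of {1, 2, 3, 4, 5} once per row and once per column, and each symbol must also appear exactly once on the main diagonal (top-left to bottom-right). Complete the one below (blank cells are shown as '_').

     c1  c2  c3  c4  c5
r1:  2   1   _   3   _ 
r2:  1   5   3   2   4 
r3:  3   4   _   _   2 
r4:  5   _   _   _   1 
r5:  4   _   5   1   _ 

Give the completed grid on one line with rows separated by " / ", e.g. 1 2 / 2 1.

(r1,c3) = 4
(r1,c5) = 5
(r3,c3) = 1
(r3,c4) = 5
(r4,c3) = 2
(r4,c4) = 4
(r5,c5) = 3
(r4,c2) = 3
(r5,c2) = 2

2 1 4 3 5 / 1 5 3 2 4 / 3 4 1 5 2 / 5 3 2 4 1 / 4 2 5 1 3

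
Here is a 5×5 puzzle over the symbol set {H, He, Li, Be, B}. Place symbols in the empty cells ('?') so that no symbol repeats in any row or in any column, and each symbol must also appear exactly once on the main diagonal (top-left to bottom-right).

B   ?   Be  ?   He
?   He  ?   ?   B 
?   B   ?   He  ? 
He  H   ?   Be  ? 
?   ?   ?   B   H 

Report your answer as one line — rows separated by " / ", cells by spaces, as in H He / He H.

row 1 has {He,Be,B}; column 2 has {H,He,B} — only Li is left for (r1,c2).
row 1 has {He,Li,Be,B}; column 4 has {He,Be,B} — only H is left for (r1,c4).
row 2 has {He,B}; column 4 has {H,He,Be,B} — only Li is left for (r2,c4).
row 3 has {He,B}; column 3 has {Be}; the diagonal has {H,He,Be,B} — only Li is left for (r3,c3).
row 3 has {He,Li,B}; column 5 has {H,He,B} — only Be is left for (r3,c5).
row 4 has {H,He,Be}; column 3 has {Li,Be} — only B is left for (r4,c3).
row 4 has {H,He,Be,B}; column 5 has {H,He,Be,B} — only Li is left for (r4,c5).
row 5 has {H,B}; column 2 has {H,He,Li,B} — only Be is left for (r5,c2).
row 5 has {H,Be,B}; column 3 has {Li,Be,B} — only He is left for (r5,c3).
row 2 has {He,Li,B}; column 3 has {He,Li,Be,B} — only H is left for (r2,c3).
row 3 has {He,Li,Be,B}; column 1 has {He,B} — only H is left for (r3,c1).
row 5 has {H,He,Be,B}; column 1 has {H,He,B} — only Li is left for (r5,c1).
row 2 has {H,He,Li,B}; column 1 has {H,He,Li,B} — only Be is left for (r2,c1).

B Li Be H He / Be He H Li B / H B Li He Be / He H B Be Li / Li Be He B H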